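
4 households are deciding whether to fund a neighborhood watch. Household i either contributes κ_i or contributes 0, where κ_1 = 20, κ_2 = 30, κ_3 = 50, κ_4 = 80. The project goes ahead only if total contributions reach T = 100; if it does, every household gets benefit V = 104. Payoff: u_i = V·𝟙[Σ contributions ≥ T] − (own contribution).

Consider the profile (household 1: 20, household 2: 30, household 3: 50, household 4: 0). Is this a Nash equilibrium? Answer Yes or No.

Yes

Total = 100 ≥ 100: provided.
Household 1 (pledges 20, payoff 84): dropping to 0 → total 80, payoff 0. No gain.
Household 2 (pledges 30, payoff 74): dropping to 0 → total 70, payoff 0. No gain.
Household 3 (pledges 50, payoff 54): dropping to 0 → total 50, payoff 0. No gain.
Household 4 (pledges 0, payoff 104): pledging 80 → total 180, payoff 24. No gain.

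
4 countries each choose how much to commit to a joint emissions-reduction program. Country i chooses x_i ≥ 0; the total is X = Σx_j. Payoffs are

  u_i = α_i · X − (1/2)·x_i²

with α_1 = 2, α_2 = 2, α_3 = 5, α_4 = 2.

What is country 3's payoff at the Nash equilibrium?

42.5

Country i's FOC: ∂u_i/∂x_i = α_i − x_i = 0, so x_i* = α_i.
NE contributions = (2, 2, 5, 2); X = 11.
u_3 = α_3·X − ½·(x_3)² = 5·11 − ½·5² = 42.5.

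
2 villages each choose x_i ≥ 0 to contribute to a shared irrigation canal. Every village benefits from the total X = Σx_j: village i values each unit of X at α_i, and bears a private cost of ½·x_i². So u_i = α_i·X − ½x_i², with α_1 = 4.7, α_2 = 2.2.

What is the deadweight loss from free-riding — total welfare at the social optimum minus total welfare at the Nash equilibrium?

Village i's FOC: ∂u_i/∂x_i = α_i − x_i = 0, so x_i* = α_i.
NE contributions = (4.7, 2.2); X = 6.9.
W^NE = (Σα)·X − ½Σα_i² = 6.9² − ½·26.93 = 34.145.
Planner sets x_i = Σα_j = 6.9 for every i, so X^SO = 2·6.9 = 13.8.
W^SO = (Σα)·X^SO − ½·2·(Σα)² = (2/2)·6.9² = 47.61.
Deadweight loss = W^SO − W^NE = 13.465.

13.465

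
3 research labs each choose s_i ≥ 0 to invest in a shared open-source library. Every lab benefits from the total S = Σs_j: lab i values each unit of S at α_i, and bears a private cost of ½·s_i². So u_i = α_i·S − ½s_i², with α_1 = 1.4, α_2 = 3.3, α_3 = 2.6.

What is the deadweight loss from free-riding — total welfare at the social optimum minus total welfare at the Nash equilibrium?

36.45

Lab i's FOC: ∂u_i/∂s_i = α_i − s_i = 0, so s_i* = α_i.
NE contributions = (1.4, 3.3, 2.6); S = 7.3.
W^NE = (Σα)·S − ½Σα_i² = 7.3² − ½·19.61 = 43.485.
Planner sets s_i = Σα_j = 7.3 for every i, so S^SO = 3·7.3 = 21.9.
W^SO = (Σα)·S^SO − ½·3·(Σα)² = (3/2)·7.3² = 79.935.
Deadweight loss = W^SO − W^NE = 36.45.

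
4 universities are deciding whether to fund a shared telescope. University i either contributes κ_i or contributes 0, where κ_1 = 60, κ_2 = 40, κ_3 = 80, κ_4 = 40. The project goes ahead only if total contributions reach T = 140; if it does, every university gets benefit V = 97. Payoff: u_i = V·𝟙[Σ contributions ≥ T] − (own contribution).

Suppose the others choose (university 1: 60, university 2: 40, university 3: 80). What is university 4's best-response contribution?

Others' total = 180 ≥ 140; contributing adds cost 40 for no extra benefit.
Best response: 0.

0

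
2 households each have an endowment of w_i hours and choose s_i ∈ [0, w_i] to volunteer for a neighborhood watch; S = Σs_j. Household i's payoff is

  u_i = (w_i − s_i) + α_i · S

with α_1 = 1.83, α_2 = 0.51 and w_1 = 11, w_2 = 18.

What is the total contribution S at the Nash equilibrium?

∂u_i/∂s_i = α_i − 1, so household i contributes w_i if α_i > 1, else 0.
α_i > 1 for i ∈ {1}; NE contributions (11, 0), S = 11.

11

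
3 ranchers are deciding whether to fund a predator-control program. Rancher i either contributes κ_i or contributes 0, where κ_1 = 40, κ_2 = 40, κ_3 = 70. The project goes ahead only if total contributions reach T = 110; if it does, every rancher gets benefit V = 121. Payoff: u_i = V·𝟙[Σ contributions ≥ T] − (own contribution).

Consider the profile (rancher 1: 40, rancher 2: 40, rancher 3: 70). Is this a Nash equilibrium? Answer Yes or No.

Total = 150 ≥ 110: provided.
Rancher 1 (pledges 40, payoff 81): dropping to 0 → total 110, payoff 121. Profitable deviation.

No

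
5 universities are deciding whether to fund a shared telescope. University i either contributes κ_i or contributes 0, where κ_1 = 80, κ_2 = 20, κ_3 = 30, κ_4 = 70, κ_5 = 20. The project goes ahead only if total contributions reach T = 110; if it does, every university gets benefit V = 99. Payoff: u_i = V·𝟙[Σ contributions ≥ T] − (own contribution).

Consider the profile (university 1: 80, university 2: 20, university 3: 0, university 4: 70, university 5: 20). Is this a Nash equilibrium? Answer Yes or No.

Total = 190 ≥ 110: provided.
University 1 (pledges 80, payoff 19): dropping to 0 → total 110, payoff 99. Profitable deviation.

No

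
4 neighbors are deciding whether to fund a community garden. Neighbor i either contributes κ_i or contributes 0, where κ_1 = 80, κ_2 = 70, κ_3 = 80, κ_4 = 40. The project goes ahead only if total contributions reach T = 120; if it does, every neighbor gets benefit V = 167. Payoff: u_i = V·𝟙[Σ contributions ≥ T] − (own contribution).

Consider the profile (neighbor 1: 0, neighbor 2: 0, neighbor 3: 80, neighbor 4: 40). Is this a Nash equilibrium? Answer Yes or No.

Total = 120 ≥ 120: provided.
Neighbor 1 (pledges 0, payoff 167): pledging 80 → total 200, payoff 87. No gain.
Neighbor 2 (pledges 0, payoff 167): pledging 70 → total 190, payoff 97. No gain.
Neighbor 3 (pledges 80, payoff 87): dropping to 0 → total 40, payoff 0. No gain.
Neighbor 4 (pledges 40, payoff 127): dropping to 0 → total 80, payoff 0. No gain.

Yes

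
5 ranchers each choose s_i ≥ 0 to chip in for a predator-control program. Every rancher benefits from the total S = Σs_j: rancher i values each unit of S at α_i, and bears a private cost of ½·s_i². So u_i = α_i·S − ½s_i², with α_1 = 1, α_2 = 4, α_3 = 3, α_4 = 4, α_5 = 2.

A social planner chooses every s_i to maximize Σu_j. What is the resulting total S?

70

Planner FOC: ∂(Σu_j)/∂s_i = (Σα_j) − s_i = 0, so s_i^SO = Σα_j = 14 for every i; S^SO = 70.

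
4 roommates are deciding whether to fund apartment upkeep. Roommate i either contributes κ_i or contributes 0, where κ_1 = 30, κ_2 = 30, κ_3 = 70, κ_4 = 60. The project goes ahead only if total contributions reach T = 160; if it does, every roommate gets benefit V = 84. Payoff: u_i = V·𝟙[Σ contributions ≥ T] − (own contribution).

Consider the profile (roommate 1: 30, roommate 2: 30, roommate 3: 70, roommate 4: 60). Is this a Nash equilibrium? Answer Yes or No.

No

Total = 190 ≥ 160: provided.
Roommate 1 (pledges 30, payoff 54): dropping to 0 → total 160, payoff 84. Profitable deviation.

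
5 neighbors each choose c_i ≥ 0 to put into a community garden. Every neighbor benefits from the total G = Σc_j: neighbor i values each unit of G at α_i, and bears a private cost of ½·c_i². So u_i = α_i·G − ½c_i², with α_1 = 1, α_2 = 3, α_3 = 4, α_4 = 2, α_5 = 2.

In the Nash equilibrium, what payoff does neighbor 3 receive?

40

Neighbor i's FOC: ∂u_i/∂c_i = α_i − c_i = 0, so c_i* = α_i.
NE contributions = (1, 3, 4, 2, 2); G = 12.
u_3 = α_3·G − ½·(c_3)² = 4·12 − ½·4² = 40.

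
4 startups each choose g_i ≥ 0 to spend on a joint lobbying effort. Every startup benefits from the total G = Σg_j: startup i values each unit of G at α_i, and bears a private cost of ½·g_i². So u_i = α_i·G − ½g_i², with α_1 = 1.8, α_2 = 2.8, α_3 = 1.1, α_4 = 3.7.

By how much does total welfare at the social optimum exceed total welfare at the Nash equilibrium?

101.35

Startup i's FOC: ∂u_i/∂g_i = α_i − g_i = 0, so g_i* = α_i.
NE contributions = (1.8, 2.8, 1.1, 3.7); G = 9.4.
W^NE = (Σα)·G − ½Σα_i² = 9.4² − ½·25.98 = 75.37.
Planner sets g_i = Σα_j = 9.4 for every i, so G^SO = 4·9.4 = 37.6.
W^SO = (Σα)·G^SO − ½·4·(Σα)² = (4/2)·9.4² = 176.72.
Deadweight loss = W^SO − W^NE = 101.35.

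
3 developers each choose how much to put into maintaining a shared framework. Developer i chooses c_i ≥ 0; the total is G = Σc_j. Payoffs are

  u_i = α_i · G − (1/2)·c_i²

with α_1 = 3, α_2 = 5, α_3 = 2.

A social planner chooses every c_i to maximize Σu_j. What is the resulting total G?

30

Planner FOC: ∂(Σu_j)/∂c_i = (Σα_j) − c_i = 0, so c_i^SO = Σα_j = 10 for every i; G^SO = 30.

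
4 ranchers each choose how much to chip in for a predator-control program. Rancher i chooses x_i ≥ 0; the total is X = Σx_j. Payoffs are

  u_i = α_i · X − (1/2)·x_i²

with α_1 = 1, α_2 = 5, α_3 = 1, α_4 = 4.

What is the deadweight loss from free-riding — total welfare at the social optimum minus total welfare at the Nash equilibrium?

Rancher i's FOC: ∂u_i/∂x_i = α_i − x_i = 0, so x_i* = α_i.
NE contributions = (1, 5, 1, 4); X = 11.
W^NE = (Σα)·X − ½Σα_i² = 11² − ½·43 = 99.5.
Planner sets x_i = Σα_j = 11 for every i, so X^SO = 4·11 = 44.
W^SO = (Σα)·X^SO − ½·4·(Σα)² = (4/2)·11² = 242.
Deadweight loss = W^SO − W^NE = 142.5.

142.5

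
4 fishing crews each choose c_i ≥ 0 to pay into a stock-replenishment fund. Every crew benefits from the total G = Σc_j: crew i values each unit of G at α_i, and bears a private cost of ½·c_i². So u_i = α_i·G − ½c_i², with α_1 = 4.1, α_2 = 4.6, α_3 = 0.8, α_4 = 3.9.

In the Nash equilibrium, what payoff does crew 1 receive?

46.535

Crew i's FOC: ∂u_i/∂c_i = α_i − c_i = 0, so c_i* = α_i.
NE contributions = (4.1, 4.6, 0.8, 3.9); G = 13.4.
u_1 = α_1·G − ½·(c_1)² = 4.1·13.4 − ½·4.1² = 46.535.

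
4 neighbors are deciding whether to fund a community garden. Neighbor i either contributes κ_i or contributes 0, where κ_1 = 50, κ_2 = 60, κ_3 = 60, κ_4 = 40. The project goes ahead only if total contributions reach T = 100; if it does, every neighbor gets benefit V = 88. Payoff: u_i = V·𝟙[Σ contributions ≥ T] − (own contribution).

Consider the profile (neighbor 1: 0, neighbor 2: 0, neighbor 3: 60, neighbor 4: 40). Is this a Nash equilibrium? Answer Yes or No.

Total = 100 ≥ 100: provided.
Neighbor 1 (pledges 0, payoff 88): pledging 50 → total 150, payoff 38. No gain.
Neighbor 2 (pledges 0, payoff 88): pledging 60 → total 160, payoff 28. No gain.
Neighbor 3 (pledges 60, payoff 28): dropping to 0 → total 40, payoff 0. No gain.
Neighbor 4 (pledges 40, payoff 48): dropping to 0 → total 60, payoff 0. No gain.

Yes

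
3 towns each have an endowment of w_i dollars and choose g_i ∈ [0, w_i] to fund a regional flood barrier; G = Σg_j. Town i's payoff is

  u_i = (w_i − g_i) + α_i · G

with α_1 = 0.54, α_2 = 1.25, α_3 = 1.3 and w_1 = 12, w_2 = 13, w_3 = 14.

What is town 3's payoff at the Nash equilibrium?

35.1

∂u_i/∂g_i = α_i − 1, so town i contributes w_i if α_i > 1, else 0.
α_i > 1 for i ∈ {2, 3}; NE contributions (0, 13, 14), G = 27.
u_3 = (14 − 14) + 1.3·27 = 35.1.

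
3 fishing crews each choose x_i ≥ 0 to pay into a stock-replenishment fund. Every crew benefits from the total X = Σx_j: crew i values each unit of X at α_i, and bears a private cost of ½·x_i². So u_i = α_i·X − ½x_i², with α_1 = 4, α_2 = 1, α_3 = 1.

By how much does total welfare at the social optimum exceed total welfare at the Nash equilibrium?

27

Crew i's FOC: ∂u_i/∂x_i = α_i − x_i = 0, so x_i* = α_i.
NE contributions = (4, 1, 1); X = 6.
W^NE = (Σα)·X − ½Σα_i² = 6² − ½·18 = 27.
Planner sets x_i = Σα_j = 6 for every i, so X^SO = 3·6 = 18.
W^SO = (Σα)·X^SO − ½·3·(Σα)² = (3/2)·6² = 54.
Deadweight loss = W^SO − W^NE = 27.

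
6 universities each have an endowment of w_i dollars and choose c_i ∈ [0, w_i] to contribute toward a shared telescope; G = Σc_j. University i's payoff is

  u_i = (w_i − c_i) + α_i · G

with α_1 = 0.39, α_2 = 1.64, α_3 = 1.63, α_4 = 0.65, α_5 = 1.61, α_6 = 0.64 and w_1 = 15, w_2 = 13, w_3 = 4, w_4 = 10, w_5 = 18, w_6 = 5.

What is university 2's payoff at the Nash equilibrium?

57.4

∂u_i/∂c_i = α_i − 1, so university i contributes w_i if α_i > 1, else 0.
α_i > 1 for i ∈ {2, 3, 5}; NE contributions (0, 13, 4, 0, 18, 0), G = 35.
u_2 = (13 − 13) + 1.64·35 = 57.4.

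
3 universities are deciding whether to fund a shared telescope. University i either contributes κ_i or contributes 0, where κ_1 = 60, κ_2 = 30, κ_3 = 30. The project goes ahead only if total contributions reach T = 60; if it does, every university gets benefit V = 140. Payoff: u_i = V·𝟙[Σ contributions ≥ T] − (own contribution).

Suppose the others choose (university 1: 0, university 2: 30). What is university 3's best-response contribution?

Others' total = 30. Contributing 30 brings total to 60 ≥ 60: gain V − κ_3 = 110.
Best response: 30.

30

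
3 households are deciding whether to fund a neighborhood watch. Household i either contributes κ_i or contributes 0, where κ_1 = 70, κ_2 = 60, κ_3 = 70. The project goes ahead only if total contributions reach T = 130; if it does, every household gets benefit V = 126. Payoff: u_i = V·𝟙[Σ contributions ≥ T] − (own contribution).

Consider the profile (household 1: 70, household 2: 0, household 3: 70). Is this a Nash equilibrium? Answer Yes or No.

Total = 140 ≥ 130: provided.
Household 1 (pledges 70, payoff 56): dropping to 0 → total 70, payoff 0. No gain.
Household 2 (pledges 0, payoff 126): pledging 60 → total 200, payoff 66. No gain.
Household 3 (pledges 70, payoff 56): dropping to 0 → total 70, payoff 0. No gain.

Yes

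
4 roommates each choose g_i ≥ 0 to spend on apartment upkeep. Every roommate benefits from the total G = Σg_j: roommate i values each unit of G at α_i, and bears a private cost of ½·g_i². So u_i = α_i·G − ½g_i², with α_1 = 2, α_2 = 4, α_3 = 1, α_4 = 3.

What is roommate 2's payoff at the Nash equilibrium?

Roommate i's FOC: ∂u_i/∂g_i = α_i − g_i = 0, so g_i* = α_i.
NE contributions = (2, 4, 1, 3); G = 10.
u_2 = α_2·G − ½·(g_2)² = 4·10 − ½·4² = 32.

32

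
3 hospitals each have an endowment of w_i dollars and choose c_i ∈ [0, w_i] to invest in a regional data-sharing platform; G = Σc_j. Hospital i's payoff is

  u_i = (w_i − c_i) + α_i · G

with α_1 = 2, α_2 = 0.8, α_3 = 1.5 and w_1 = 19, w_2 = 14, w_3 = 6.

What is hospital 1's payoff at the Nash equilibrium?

50

∂u_i/∂c_i = α_i − 1, so hospital i contributes w_i if α_i > 1, else 0.
α_i > 1 for i ∈ {1, 3}; NE contributions (19, 0, 6), G = 25.
u_1 = (19 − 19) + 2·25 = 50.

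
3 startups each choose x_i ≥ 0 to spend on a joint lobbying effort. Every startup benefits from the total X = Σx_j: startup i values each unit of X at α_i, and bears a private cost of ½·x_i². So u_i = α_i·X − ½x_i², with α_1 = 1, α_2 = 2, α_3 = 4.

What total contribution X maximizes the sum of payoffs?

Planner FOC: ∂(Σu_j)/∂x_i = (Σα_j) − x_i = 0, so x_i^SO = Σα_j = 7 for every i; X^SO = 21.

21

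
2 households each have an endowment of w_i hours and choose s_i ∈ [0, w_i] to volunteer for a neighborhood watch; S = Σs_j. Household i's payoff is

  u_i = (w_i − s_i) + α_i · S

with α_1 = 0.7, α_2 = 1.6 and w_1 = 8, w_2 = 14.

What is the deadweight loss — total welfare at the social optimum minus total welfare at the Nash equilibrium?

10.4

∂u_i/∂s_i = α_i − 1, so household i contributes w_i if α_i > 1, else 0.
α_i > 1 for i ∈ {2}; NE contributions (0, 14), S = 14.
W^NE = Σw_i − S^NE + (Σα_i)·S^NE = 22 + 1.3·14 = 40.2.
Planner: ∂(Σu_j)/∂s_i = Σα_j − 1 = 1.3 > 0, so everyone contributes w_i; S^SO = 22, W^SO = 22 + 1.3·22 = 50.6.
Deadweight loss = 10.4.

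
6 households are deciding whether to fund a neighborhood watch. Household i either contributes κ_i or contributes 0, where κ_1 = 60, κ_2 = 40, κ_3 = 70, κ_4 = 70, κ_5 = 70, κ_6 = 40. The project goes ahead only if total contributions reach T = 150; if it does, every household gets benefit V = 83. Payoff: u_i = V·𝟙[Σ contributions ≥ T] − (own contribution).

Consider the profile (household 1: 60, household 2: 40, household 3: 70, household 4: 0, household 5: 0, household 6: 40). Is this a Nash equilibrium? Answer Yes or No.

Total = 210 ≥ 150: provided.
Household 1 (pledges 60, payoff 23): dropping to 0 → total 150, payoff 83. Profitable deviation.

No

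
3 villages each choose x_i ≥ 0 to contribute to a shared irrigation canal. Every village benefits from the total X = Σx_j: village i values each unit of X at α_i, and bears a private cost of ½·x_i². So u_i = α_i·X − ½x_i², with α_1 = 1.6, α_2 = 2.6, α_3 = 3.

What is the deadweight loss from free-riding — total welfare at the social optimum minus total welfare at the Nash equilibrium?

Village i's FOC: ∂u_i/∂x_i = α_i − x_i = 0, so x_i* = α_i.
NE contributions = (1.6, 2.6, 3); X = 7.2.
W^NE = (Σα)·X − ½Σα_i² = 7.2² − ½·18.32 = 42.68.
Planner sets x_i = Σα_j = 7.2 for every i, so X^SO = 3·7.2 = 21.6.
W^SO = (Σα)·X^SO − ½·3·(Σα)² = (3/2)·7.2² = 77.76.
Deadweight loss = W^SO − W^NE = 35.08.

35.08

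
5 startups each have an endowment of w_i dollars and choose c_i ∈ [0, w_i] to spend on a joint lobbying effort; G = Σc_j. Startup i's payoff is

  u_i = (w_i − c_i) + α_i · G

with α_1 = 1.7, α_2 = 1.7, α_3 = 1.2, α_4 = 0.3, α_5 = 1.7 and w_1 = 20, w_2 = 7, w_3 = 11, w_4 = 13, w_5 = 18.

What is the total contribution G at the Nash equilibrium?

56

∂u_i/∂c_i = α_i − 1, so startup i contributes w_i if α_i > 1, else 0.
α_i > 1 for i ∈ {1, 2, 3, 5}; NE contributions (20, 7, 11, 0, 18), G = 56.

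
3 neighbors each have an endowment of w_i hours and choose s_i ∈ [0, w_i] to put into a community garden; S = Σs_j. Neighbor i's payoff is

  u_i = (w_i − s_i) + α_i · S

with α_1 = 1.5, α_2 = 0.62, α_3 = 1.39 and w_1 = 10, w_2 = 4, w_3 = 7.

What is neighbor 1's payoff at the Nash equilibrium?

25.5

∂u_i/∂s_i = α_i − 1, so neighbor i contributes w_i if α_i > 1, else 0.
α_i > 1 for i ∈ {1, 3}; NE contributions (10, 0, 7), S = 17.
u_1 = (10 − 10) + 1.5·17 = 25.5.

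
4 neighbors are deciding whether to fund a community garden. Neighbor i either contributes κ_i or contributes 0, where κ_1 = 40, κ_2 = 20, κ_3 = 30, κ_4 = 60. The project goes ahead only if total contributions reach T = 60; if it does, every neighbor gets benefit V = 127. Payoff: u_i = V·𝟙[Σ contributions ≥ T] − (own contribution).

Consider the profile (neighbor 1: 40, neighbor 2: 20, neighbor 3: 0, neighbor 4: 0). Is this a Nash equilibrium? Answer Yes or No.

Yes

Total = 60 ≥ 60: provided.
Neighbor 1 (pledges 40, payoff 87): dropping to 0 → total 20, payoff 0. No gain.
Neighbor 2 (pledges 20, payoff 107): dropping to 0 → total 40, payoff 0. No gain.
Neighbor 3 (pledges 0, payoff 127): pledging 30 → total 90, payoff 97. No gain.
Neighbor 4 (pledges 0, payoff 127): pledging 60 → total 120, payoff 67. No gain.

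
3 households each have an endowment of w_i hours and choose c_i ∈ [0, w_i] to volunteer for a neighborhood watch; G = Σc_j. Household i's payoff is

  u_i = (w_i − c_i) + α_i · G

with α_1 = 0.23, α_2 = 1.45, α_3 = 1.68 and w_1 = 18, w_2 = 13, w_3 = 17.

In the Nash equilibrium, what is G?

30

∂u_i/∂c_i = α_i − 1, so household i contributes w_i if α_i > 1, else 0.
α_i > 1 for i ∈ {2, 3}; NE contributions (0, 13, 17), G = 30.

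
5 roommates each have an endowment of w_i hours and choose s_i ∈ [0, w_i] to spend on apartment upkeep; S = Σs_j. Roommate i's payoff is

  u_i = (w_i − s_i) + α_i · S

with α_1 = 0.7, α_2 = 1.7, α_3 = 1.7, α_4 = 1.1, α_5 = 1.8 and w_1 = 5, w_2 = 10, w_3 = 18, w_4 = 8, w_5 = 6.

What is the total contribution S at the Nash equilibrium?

∂u_i/∂s_i = α_i − 1, so roommate i contributes w_i if α_i > 1, else 0.
α_i > 1 for i ∈ {2, 3, 4, 5}; NE contributions (0, 10, 18, 8, 6), S = 42.

42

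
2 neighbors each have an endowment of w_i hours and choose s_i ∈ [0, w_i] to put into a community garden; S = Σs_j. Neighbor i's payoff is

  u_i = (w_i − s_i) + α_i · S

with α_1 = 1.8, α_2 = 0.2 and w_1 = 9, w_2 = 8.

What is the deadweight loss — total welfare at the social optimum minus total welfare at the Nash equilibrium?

8

∂u_i/∂s_i = α_i − 1, so neighbor i contributes w_i if α_i > 1, else 0.
α_i > 1 for i ∈ {1}; NE contributions (9, 0), S = 9.
W^NE = Σw_i − S^NE + (Σα_i)·S^NE = 17 + 1·9 = 26.
Planner: ∂(Σu_j)/∂s_i = Σα_j − 1 = 1 > 0, so everyone contributes w_i; S^SO = 17, W^SO = 17 + 1·17 = 34.
Deadweight loss = 8.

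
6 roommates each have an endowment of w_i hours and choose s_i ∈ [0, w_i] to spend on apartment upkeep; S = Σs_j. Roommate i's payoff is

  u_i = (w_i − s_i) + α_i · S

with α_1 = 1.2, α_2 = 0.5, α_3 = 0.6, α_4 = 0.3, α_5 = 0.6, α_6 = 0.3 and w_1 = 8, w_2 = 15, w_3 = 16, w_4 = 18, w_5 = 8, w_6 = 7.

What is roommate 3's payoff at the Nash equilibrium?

20.8

∂u_i/∂s_i = α_i − 1, so roommate i contributes w_i if α_i > 1, else 0.
α_i > 1 for i ∈ {1}; NE contributions (8, 0, 0, 0, 0, 0), S = 8.
u_3 = (16 − 0) + 0.6·8 = 20.8.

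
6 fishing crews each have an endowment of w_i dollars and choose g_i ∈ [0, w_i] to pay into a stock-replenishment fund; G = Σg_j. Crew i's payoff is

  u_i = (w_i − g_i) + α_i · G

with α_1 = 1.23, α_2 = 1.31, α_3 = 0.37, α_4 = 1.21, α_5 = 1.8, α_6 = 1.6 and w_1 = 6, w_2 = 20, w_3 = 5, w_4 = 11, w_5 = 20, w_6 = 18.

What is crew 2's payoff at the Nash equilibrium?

98.25

∂u_i/∂g_i = α_i − 1, so crew i contributes w_i if α_i > 1, else 0.
α_i > 1 for i ∈ {1, 2, 4, 5, 6}; NE contributions (6, 20, 0, 11, 20, 18), G = 75.
u_2 = (20 − 20) + 1.31·75 = 98.25.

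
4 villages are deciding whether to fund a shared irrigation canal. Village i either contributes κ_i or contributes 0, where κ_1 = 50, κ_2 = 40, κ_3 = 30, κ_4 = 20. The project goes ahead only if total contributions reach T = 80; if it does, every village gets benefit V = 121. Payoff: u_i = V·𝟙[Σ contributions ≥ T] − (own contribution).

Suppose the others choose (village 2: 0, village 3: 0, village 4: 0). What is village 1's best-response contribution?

Others' total = 0. Even contributing 50 gives 50 < 80: no benefit either way.
Best response: 0.

0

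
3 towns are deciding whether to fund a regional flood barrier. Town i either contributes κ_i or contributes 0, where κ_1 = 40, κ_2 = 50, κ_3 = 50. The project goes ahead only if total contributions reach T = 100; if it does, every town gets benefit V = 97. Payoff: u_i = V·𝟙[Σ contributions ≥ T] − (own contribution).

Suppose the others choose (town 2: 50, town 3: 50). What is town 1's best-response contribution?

Others' total = 100 ≥ 100; contributing adds cost 40 for no extra benefit.
Best response: 0.

0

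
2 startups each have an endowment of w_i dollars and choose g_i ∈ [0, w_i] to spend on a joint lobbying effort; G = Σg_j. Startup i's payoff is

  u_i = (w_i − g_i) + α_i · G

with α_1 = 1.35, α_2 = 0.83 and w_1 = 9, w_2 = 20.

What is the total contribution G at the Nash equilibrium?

∂u_i/∂g_i = α_i − 1, so startup i contributes w_i if α_i > 1, else 0.
α_i > 1 for i ∈ {1}; NE contributions (9, 0), G = 9.

9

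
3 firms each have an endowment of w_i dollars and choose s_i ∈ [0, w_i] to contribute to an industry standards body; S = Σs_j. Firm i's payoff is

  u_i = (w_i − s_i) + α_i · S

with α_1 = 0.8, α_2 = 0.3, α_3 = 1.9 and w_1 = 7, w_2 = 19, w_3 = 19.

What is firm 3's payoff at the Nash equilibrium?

36.1

∂u_i/∂s_i = α_i − 1, so firm i contributes w_i if α_i > 1, else 0.
α_i > 1 for i ∈ {3}; NE contributions (0, 0, 19), S = 19.
u_3 = (19 − 19) + 1.9·19 = 36.1.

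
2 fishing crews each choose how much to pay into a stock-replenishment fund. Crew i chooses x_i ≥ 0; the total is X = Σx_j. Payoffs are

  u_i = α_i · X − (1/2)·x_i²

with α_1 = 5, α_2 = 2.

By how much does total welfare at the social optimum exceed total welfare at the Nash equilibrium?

14.5

Crew i's FOC: ∂u_i/∂x_i = α_i − x_i = 0, so x_i* = α_i.
NE contributions = (5, 2); X = 7.
W^NE = (Σα)·X − ½Σα_i² = 7² − ½·29 = 34.5.
Planner sets x_i = Σα_j = 7 for every i, so X^SO = 2·7 = 14.
W^SO = (Σα)·X^SO − ½·2·(Σα)² = (2/2)·7² = 49.
Deadweight loss = W^SO − W^NE = 14.5.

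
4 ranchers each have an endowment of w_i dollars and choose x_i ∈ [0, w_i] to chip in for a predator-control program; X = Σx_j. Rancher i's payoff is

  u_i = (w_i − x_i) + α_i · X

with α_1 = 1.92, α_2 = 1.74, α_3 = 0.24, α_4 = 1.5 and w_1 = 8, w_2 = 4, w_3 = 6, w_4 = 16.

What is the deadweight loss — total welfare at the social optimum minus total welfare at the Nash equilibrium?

∂u_i/∂x_i = α_i − 1, so rancher i contributes w_i if α_i > 1, else 0.
α_i > 1 for i ∈ {1, 2, 4}; NE contributions (8, 4, 0, 16), X = 28.
W^NE = Σw_i − X^NE + (Σα_i)·X^NE = 34 + 4.4·28 = 157.2.
Planner: ∂(Σu_j)/∂x_i = Σα_j − 1 = 4.4 > 0, so everyone contributes w_i; X^SO = 34, W^SO = 34 + 4.4·34 = 183.6.
Deadweight loss = 26.4.

26.4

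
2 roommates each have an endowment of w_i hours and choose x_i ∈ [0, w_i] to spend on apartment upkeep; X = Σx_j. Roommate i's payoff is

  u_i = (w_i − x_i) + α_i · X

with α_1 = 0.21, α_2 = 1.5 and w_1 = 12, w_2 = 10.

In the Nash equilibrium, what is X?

∂u_i/∂x_i = α_i − 1, so roommate i contributes w_i if α_i > 1, else 0.
α_i > 1 for i ∈ {2}; NE contributions (0, 10), X = 10.

10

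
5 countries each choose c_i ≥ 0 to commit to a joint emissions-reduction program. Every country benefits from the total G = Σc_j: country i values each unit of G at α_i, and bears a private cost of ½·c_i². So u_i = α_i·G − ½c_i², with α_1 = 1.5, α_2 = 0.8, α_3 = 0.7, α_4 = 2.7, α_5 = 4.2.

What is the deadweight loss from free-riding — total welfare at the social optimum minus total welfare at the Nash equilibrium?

Country i's FOC: ∂u_i/∂c_i = α_i − c_i = 0, so c_i* = α_i.
NE contributions = (1.5, 0.8, 0.7, 2.7, 4.2); G = 9.9.
W^NE = (Σα)·G − ½Σα_i² = 9.9² − ½·28.31 = 83.855.
Planner sets c_i = Σα_j = 9.9 for every i, so G^SO = 5·9.9 = 49.5.
W^SO = (Σα)·G^SO − ½·5·(Σα)² = (5/2)·9.9² = 245.025.
Deadweight loss = W^SO − W^NE = 161.17.

161.17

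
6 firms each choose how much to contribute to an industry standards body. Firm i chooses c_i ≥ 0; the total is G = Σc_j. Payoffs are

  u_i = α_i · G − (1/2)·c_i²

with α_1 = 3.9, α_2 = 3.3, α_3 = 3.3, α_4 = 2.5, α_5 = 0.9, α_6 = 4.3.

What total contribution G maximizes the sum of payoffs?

Planner FOC: ∂(Σu_j)/∂c_i = (Σα_j) − c_i = 0, so c_i^SO = Σα_j = 18.2 for every i; G^SO = 109.2.

109.2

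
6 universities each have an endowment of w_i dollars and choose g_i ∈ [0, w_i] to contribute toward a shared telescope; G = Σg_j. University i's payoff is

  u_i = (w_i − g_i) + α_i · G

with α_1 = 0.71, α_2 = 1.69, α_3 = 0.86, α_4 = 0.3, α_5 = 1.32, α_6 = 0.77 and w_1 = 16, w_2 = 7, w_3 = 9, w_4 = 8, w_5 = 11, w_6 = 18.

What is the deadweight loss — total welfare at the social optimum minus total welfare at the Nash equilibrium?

237.15

∂u_i/∂g_i = α_i − 1, so university i contributes w_i if α_i > 1, else 0.
α_i > 1 for i ∈ {2, 5}; NE contributions (0, 7, 0, 0, 11, 0), G = 18.
W^NE = Σw_i − G^NE + (Σα_i)·G^NE = 69 + 4.65·18 = 152.7.
Planner: ∂(Σu_j)/∂g_i = Σα_j − 1 = 4.65 > 0, so everyone contributes w_i; G^SO = 69, W^SO = 69 + 4.65·69 = 389.85.
Deadweight loss = 237.15.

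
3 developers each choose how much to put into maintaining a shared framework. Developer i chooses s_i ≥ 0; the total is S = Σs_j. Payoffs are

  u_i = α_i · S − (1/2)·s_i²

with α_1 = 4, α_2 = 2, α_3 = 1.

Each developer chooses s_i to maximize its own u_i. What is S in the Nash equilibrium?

7

Developer i's FOC: ∂u_i/∂s_i = α_i − s_i = 0, so s_i* = α_i.
NE contributions = (4, 2, 1); S = 7.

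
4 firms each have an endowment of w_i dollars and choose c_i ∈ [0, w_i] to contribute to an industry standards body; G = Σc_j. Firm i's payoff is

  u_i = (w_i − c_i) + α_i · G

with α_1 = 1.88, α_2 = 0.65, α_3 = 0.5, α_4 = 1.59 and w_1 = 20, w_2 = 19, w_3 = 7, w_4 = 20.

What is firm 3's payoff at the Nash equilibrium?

27

∂u_i/∂c_i = α_i − 1, so firm i contributes w_i if α_i > 1, else 0.
α_i > 1 for i ∈ {1, 4}; NE contributions (20, 0, 0, 20), G = 40.
u_3 = (7 − 0) + 0.5·40 = 27.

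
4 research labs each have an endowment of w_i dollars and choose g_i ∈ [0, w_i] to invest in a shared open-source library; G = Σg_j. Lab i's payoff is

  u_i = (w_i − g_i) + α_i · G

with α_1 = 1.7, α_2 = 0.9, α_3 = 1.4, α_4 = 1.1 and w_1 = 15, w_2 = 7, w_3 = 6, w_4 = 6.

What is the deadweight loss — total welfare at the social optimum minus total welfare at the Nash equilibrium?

∂u_i/∂g_i = α_i − 1, so lab i contributes w_i if α_i > 1, else 0.
α_i > 1 for i ∈ {1, 3, 4}; NE contributions (15, 0, 6, 6), G = 27.
W^NE = Σw_i − G^NE + (Σα_i)·G^NE = 34 + 4.1·27 = 144.7.
Planner: ∂(Σu_j)/∂g_i = Σα_j − 1 = 4.1 > 0, so everyone contributes w_i; G^SO = 34, W^SO = 34 + 4.1·34 = 173.4.
Deadweight loss = 28.7.

28.7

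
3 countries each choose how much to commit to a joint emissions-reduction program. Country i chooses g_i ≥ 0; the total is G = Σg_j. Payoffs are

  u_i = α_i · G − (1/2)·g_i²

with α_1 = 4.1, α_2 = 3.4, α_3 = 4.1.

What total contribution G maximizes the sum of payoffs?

Planner FOC: ∂(Σu_j)/∂g_i = (Σα_j) − g_i = 0, so g_i^SO = Σα_j = 11.6 for every i; G^SO = 34.8.

34.8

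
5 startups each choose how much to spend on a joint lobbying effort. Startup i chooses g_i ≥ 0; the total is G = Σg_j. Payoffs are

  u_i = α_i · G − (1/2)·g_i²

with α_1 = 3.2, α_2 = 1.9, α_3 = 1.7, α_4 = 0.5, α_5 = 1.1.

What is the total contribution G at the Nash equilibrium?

Startup i's FOC: ∂u_i/∂g_i = α_i − g_i = 0, so g_i* = α_i.
NE contributions = (3.2, 1.9, 1.7, 0.5, 1.1); G = 8.4.

8.4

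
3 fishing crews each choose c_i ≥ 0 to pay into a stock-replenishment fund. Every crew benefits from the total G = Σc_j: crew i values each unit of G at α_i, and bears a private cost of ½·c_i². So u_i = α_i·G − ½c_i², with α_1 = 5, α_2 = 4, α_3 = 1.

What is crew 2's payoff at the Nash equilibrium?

32

Crew i's FOC: ∂u_i/∂c_i = α_i − c_i = 0, so c_i* = α_i.
NE contributions = (5, 4, 1); G = 10.
u_2 = α_2·G − ½·(c_2)² = 4·10 − ½·4² = 32.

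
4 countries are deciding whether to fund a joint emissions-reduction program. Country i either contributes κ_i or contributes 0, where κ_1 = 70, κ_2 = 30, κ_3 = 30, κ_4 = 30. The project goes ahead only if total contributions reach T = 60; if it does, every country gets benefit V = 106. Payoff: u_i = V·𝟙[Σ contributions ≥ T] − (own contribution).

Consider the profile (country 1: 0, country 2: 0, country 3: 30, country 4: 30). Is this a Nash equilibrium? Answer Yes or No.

Total = 60 ≥ 60: provided.
Country 1 (pledges 0, payoff 106): pledging 70 → total 130, payoff 36. No gain.
Country 2 (pledges 0, payoff 106): pledging 30 → total 90, payoff 76. No gain.
Country 3 (pledges 30, payoff 76): dropping to 0 → total 30, payoff 0. No gain.
Country 4 (pledges 30, payoff 76): dropping to 0 → total 30, payoff 0. No gain.

Yes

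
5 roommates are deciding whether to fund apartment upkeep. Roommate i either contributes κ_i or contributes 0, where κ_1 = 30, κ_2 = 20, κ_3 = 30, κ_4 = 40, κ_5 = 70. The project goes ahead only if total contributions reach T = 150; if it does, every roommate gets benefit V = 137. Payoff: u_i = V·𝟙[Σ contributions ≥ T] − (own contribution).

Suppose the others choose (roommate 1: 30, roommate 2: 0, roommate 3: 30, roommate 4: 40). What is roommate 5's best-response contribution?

70

Others' total = 100. Contributing 70 brings total to 170 ≥ 150: gain V − κ_5 = 67.
Best response: 70.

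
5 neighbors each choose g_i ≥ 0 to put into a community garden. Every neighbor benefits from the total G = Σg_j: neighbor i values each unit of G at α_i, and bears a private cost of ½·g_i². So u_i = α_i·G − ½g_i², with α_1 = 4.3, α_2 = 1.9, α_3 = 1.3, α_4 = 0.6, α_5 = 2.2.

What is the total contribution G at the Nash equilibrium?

Neighbor i's FOC: ∂u_i/∂g_i = α_i − g_i = 0, so g_i* = α_i.
NE contributions = (4.3, 1.9, 1.3, 0.6, 2.2); G = 10.3.

10.3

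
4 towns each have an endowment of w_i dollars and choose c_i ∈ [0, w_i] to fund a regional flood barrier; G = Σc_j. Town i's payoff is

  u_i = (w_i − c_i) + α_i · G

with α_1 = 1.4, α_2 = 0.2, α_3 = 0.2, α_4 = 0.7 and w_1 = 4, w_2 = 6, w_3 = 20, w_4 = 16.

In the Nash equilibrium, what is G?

∂u_i/∂c_i = α_i − 1, so town i contributes w_i if α_i > 1, else 0.
α_i > 1 for i ∈ {1}; NE contributions (4, 0, 0, 0), G = 4.

4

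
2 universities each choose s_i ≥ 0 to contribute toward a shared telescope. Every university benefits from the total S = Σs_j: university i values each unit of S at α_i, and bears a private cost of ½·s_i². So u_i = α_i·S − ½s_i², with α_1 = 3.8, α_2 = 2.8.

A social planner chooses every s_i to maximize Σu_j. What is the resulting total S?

13.2

Planner FOC: ∂(Σu_j)/∂s_i = (Σα_j) − s_i = 0, so s_i^SO = Σα_j = 6.6 for every i; S^SO = 13.2.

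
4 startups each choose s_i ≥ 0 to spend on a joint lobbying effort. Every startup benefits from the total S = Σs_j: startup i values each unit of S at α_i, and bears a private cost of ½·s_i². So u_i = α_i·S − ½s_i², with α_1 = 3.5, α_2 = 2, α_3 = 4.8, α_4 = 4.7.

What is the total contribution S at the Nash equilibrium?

Startup i's FOC: ∂u_i/∂s_i = α_i − s_i = 0, so s_i* = α_i.
NE contributions = (3.5, 2, 4.8, 4.7); S = 15.

15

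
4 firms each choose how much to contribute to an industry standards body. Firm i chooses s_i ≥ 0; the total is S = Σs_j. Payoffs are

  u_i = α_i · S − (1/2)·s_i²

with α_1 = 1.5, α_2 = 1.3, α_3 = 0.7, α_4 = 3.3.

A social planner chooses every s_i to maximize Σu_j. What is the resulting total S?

Planner FOC: ∂(Σu_j)/∂s_i = (Σα_j) − s_i = 0, so s_i^SO = Σα_j = 6.8 for every i; S^SO = 27.2.

27.2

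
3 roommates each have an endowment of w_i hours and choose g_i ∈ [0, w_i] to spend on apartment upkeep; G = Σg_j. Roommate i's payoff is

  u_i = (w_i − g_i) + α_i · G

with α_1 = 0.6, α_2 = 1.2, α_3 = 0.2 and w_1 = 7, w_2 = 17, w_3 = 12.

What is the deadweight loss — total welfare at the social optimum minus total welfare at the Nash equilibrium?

19

∂u_i/∂g_i = α_i − 1, so roommate i contributes w_i if α_i > 1, else 0.
α_i > 1 for i ∈ {2}; NE contributions (0, 17, 0), G = 17.
W^NE = Σw_i − G^NE + (Σα_i)·G^NE = 36 + 1·17 = 53.
Planner: ∂(Σu_j)/∂g_i = Σα_j − 1 = 1 > 0, so everyone contributes w_i; G^SO = 36, W^SO = 36 + 1·36 = 72.
Deadweight loss = 19.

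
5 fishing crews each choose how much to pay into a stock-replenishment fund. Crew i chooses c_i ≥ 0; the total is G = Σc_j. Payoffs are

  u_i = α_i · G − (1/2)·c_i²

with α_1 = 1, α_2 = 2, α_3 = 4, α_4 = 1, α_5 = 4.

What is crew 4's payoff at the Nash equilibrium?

Crew i's FOC: ∂u_i/∂c_i = α_i − c_i = 0, so c_i* = α_i.
NE contributions = (1, 2, 4, 1, 4); G = 12.
u_4 = α_4·G − ½·(c_4)² = 1·12 − ½·1² = 11.5.

11.5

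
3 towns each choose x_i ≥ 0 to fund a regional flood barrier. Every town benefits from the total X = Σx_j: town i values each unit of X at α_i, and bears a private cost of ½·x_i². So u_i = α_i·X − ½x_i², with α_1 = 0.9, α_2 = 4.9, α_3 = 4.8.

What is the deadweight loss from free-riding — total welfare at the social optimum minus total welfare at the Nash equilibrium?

Town i's FOC: ∂u_i/∂x_i = α_i − x_i = 0, so x_i* = α_i.
NE contributions = (0.9, 4.9, 4.8); X = 10.6.
W^NE = (Σα)·X − ½Σα_i² = 10.6² − ½·47.86 = 88.43.
Planner sets x_i = Σα_j = 10.6 for every i, so X^SO = 3·10.6 = 31.8.
W^SO = (Σα)·X^SO − ½·3·(Σα)² = (3/2)·10.6² = 168.54.
Deadweight loss = W^SO − W^NE = 80.11.

80.11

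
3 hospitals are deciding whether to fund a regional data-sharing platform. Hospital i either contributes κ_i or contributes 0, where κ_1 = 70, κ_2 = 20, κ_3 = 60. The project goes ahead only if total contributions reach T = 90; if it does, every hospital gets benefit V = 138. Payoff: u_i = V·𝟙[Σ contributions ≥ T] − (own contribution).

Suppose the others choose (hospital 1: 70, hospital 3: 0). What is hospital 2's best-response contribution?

Others' total = 70. Contributing 20 brings total to 90 ≥ 90: gain V − κ_2 = 118.
Best response: 20.

20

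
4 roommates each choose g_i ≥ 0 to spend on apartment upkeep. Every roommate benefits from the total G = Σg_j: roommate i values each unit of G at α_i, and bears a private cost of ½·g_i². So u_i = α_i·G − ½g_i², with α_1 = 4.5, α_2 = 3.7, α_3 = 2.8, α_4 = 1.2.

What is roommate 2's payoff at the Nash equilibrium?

38.295

Roommate i's FOC: ∂u_i/∂g_i = α_i − g_i = 0, so g_i* = α_i.
NE contributions = (4.5, 3.7, 2.8, 1.2); G = 12.2.
u_2 = α_2·G − ½·(g_2)² = 3.7·12.2 − ½·3.7² = 38.295.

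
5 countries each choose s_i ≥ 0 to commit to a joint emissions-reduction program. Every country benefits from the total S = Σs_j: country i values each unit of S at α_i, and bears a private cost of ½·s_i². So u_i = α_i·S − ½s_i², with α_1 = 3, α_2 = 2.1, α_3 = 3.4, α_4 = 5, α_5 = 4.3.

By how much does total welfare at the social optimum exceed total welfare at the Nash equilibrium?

Country i's FOC: ∂u_i/∂s_i = α_i − s_i = 0, so s_i* = α_i.
NE contributions = (3, 2.1, 3.4, 5, 4.3); S = 17.8.
W^NE = (Σα)·S − ½Σα_i² = 17.8² − ½·68.46 = 282.61.
Planner sets s_i = Σα_j = 17.8 for every i, so S^SO = 5·17.8 = 89.
W^SO = (Σα)·S^SO − ½·5·(Σα)² = (5/2)·17.8² = 792.1.
Deadweight loss = W^SO − W^NE = 509.49.

509.49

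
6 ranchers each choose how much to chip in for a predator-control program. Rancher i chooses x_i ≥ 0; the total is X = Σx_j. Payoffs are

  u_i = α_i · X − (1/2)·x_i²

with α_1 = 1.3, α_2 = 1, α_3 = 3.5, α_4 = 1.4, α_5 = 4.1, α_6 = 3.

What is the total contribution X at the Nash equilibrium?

Rancher i's FOC: ∂u_i/∂x_i = α_i − x_i = 0, so x_i* = α_i.
NE contributions = (1.3, 1, 3.5, 1.4, 4.1, 3); X = 14.3.

14.3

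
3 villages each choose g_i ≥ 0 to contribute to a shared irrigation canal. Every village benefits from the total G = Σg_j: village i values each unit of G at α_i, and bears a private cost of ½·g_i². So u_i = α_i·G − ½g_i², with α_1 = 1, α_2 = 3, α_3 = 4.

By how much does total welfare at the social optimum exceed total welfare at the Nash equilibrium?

Village i's FOC: ∂u_i/∂g_i = α_i − g_i = 0, so g_i* = α_i.
NE contributions = (1, 3, 4); G = 8.
W^NE = (Σα)·G − ½Σα_i² = 8² − ½·26 = 51.
Planner sets g_i = Σα_j = 8 for every i, so G^SO = 3·8 = 24.
W^SO = (Σα)·G^SO − ½·3·(Σα)² = (3/2)·8² = 96.
Deadweight loss = W^SO − W^NE = 45.

45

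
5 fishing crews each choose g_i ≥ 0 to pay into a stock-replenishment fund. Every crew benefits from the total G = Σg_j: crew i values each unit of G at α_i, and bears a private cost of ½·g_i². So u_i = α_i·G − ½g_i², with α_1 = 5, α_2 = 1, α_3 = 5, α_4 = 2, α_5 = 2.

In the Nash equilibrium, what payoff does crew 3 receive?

62.5

Crew i's FOC: ∂u_i/∂g_i = α_i − g_i = 0, so g_i* = α_i.
NE contributions = (5, 1, 5, 2, 2); G = 15.
u_3 = α_3·G − ½·(g_3)² = 5·15 − ½·5² = 62.5.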